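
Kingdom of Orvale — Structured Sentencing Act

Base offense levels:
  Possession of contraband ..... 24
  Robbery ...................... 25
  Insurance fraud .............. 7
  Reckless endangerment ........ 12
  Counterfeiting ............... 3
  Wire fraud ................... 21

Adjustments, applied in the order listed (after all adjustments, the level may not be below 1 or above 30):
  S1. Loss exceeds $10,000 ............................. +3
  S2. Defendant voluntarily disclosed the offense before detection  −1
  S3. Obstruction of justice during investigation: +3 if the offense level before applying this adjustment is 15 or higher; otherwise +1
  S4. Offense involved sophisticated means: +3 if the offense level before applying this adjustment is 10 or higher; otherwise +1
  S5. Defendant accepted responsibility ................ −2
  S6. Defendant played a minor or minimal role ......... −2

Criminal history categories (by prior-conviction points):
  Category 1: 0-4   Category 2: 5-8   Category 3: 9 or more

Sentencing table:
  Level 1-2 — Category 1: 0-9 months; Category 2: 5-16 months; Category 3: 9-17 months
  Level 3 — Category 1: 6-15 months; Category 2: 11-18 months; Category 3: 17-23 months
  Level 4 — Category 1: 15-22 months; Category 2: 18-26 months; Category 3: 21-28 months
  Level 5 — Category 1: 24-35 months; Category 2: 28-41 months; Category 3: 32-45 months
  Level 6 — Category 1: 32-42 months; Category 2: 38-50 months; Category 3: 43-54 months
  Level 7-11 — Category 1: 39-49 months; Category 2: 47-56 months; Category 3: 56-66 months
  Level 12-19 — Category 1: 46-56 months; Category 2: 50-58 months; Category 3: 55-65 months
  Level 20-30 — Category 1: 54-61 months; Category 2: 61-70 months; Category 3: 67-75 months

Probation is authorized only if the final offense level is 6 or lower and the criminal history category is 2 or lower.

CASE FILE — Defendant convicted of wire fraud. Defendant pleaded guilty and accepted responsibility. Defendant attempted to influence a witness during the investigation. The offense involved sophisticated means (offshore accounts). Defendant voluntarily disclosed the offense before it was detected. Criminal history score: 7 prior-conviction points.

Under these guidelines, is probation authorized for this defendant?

No

Base offense level for wire fraud: 21.
S2 applies: 21 − 1 = 20.
S3 applies (level before this adjustment is 20 ≥ 15, so +3): 20 + 3 = 23.
S4 applies (level before this adjustment is 23 ≥ 10, so +3): 23 + 3 = 26.
S5 applies: 26 − 2 = 24.
S6 does not apply.
Final offense level: 24.
Criminal history: 7 prior points → Category 2 (5-8).
Level 24 falls in the 20-30 band.
Grid: Level 20-30 × Category 2 = 61-70 months.
Probation check: level 24 > 6 and category 2 ≤ 2 → not eligible.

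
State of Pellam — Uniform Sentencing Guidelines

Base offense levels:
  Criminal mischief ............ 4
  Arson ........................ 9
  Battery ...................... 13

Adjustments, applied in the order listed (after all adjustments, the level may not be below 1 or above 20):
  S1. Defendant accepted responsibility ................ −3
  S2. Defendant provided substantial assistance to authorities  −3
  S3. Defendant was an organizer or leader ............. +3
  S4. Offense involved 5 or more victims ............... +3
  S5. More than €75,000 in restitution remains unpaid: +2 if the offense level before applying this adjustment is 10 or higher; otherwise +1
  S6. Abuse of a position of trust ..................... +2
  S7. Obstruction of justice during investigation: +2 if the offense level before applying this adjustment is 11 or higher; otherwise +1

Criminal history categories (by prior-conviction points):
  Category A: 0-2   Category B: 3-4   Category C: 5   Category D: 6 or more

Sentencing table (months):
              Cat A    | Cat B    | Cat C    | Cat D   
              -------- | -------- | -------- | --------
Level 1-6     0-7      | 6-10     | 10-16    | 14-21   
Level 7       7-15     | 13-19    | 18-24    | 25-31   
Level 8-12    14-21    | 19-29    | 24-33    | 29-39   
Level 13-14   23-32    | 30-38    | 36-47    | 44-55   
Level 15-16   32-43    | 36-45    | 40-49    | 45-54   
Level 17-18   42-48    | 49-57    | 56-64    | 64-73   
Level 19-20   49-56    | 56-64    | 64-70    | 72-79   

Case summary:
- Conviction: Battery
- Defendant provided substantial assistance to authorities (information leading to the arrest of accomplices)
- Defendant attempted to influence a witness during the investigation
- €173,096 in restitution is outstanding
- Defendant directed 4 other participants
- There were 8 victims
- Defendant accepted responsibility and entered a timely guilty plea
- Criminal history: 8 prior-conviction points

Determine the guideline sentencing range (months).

64-73 months

Base offense level for battery: 13.
S1 applies: 13 − 3 = 10.
S2 applies: 10 − 3 = 7.
S3 applies: 7 + 3 = 10.
S4 applies: 10 + 3 = 13.
S5 applies (level before this adjustment is 13 ≥ 10, so +2): 13 + 2 = 15.
S6 does not apply.
S7 applies (level before this adjustment is 15 ≥ 11, so +2): 15 + 2 = 17.
Final offense level: 17.
Criminal history: 8 prior points → Category D (6+).
Level 17 falls in the 17-18 band.
Grid: Level 17-18 × Category D = 64-73 months.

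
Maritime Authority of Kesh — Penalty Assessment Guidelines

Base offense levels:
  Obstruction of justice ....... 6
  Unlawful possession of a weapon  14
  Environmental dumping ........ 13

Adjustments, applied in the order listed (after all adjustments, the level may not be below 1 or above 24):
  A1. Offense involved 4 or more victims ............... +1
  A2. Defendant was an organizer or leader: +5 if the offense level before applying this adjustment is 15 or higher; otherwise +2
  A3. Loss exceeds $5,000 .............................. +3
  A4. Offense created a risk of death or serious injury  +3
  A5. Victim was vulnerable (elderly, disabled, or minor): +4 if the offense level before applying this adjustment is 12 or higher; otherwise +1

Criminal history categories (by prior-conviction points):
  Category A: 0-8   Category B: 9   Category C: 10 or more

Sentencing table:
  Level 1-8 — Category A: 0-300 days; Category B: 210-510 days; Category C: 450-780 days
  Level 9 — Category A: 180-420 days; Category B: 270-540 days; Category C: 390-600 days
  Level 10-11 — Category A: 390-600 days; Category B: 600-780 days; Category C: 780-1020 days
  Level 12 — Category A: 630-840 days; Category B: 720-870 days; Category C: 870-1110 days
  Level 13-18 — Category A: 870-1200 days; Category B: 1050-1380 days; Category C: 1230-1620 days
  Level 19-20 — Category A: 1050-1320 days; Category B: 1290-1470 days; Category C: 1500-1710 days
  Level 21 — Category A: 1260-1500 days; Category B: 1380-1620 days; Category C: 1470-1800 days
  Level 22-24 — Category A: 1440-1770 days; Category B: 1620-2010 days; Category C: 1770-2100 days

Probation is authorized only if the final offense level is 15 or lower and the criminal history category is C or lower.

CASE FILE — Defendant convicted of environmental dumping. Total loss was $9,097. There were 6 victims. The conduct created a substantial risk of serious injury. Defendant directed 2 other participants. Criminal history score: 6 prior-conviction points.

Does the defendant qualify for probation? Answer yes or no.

No

Base offense level for environmental dumping: 13.
A1 applies: 13 + 1 = 14.
A2 applies (level before this adjustment is 14 < 15, so +2): 14 + 2 = 16.
A3 applies: 16 + 3 = 19.
A4 applies: 19 + 3 = 22.
Final offense level: 22.
Criminal history: 6 prior points → Category A (0-8).
Level 22 falls in the 22-24 band.
Grid: Level 22-24 × Category A = 1440-1770 days.
Probation check: level 22 > 15 and category A ≤ C → not eligible.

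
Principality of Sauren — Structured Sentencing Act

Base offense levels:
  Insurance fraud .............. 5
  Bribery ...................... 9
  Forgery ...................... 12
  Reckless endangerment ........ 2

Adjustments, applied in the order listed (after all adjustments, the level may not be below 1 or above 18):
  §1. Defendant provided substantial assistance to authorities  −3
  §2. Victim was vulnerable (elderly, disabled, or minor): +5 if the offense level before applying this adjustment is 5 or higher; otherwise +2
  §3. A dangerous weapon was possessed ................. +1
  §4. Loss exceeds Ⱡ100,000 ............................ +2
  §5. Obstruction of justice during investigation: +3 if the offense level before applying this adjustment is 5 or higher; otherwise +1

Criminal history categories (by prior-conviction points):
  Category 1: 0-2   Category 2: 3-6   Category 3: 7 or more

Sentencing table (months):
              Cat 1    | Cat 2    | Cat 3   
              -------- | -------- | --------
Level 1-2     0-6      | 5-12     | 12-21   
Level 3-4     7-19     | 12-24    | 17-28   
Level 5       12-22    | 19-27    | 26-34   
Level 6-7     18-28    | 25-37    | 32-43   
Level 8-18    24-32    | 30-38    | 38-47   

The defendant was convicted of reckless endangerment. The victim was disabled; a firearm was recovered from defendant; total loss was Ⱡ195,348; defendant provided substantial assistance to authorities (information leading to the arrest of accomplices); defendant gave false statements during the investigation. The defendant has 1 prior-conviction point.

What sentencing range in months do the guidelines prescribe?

12-22 months

Base offense level for reckless endangerment: 2.
§1 applies: 2 − 3 = -1.
§2 applies (level before this adjustment is -1 < 5, so +2): -1 + 2 = 1.
§3 applies: 1 + 1 = 2.
§4 applies: 2 + 2 = 4.
§5 applies (level before this adjustment is 4 < 5, so +1): 4 + 1 = 5.
Final offense level: 5.
Criminal history: 1 prior point → Category 1 (0-2).
Level 5 falls in the 5 band.
Grid: Level 5 × Category 1 = 12-22 months.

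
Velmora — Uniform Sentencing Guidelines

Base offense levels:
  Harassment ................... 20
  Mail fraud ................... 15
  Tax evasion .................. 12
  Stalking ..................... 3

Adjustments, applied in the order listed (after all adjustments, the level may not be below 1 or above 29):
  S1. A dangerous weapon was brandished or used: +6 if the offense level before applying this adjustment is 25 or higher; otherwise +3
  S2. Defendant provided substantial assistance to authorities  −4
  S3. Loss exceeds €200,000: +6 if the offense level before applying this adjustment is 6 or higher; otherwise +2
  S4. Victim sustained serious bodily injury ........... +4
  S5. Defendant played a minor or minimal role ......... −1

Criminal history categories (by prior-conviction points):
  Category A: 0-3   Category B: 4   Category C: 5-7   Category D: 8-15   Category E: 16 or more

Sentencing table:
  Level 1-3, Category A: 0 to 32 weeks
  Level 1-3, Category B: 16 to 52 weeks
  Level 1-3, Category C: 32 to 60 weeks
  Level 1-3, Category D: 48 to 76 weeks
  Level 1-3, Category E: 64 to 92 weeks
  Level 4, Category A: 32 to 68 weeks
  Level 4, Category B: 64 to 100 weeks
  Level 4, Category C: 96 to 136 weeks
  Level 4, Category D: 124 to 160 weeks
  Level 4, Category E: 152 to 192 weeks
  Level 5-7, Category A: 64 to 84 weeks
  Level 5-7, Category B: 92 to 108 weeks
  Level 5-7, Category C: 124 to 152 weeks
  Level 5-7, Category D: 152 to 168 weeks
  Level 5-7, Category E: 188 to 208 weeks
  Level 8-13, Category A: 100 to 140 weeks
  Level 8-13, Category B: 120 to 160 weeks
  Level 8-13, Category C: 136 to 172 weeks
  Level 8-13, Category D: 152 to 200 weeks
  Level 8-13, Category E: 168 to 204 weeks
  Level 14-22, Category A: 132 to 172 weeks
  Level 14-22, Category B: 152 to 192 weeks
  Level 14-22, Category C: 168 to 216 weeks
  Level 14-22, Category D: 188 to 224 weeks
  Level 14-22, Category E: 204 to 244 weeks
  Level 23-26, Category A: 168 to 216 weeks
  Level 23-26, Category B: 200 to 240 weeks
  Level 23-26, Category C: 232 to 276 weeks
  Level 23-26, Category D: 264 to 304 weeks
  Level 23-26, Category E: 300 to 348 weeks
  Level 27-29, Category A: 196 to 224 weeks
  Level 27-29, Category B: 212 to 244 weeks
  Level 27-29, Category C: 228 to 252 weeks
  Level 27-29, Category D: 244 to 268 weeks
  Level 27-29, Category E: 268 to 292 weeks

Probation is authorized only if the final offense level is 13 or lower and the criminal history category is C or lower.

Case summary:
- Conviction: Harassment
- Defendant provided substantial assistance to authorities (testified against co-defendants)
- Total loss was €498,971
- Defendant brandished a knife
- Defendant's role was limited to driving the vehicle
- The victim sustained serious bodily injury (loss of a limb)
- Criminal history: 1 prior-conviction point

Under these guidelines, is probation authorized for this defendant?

No

Base offense level for harassment: 20.
S1 applies (level before this adjustment is 20 < 25, so +3): 20 + 3 = 23.
S2 applies: 23 − 4 = 19.
S3 applies (level before this adjustment is 19 ≥ 6, so +6): 19 + 6 = 25.
S4 applies: 25 + 4 = 29.
S5 applies: 29 − 1 = 28.
Final offense level: 28.
Criminal history: 1 prior point → Category A (0-3).
Level 28 falls in the 27-29 band.
Grid: Level 27-29 × Category A = 196-224 weeks.
Probation check: level 28 > 13 and category A ≤ C → not eligible.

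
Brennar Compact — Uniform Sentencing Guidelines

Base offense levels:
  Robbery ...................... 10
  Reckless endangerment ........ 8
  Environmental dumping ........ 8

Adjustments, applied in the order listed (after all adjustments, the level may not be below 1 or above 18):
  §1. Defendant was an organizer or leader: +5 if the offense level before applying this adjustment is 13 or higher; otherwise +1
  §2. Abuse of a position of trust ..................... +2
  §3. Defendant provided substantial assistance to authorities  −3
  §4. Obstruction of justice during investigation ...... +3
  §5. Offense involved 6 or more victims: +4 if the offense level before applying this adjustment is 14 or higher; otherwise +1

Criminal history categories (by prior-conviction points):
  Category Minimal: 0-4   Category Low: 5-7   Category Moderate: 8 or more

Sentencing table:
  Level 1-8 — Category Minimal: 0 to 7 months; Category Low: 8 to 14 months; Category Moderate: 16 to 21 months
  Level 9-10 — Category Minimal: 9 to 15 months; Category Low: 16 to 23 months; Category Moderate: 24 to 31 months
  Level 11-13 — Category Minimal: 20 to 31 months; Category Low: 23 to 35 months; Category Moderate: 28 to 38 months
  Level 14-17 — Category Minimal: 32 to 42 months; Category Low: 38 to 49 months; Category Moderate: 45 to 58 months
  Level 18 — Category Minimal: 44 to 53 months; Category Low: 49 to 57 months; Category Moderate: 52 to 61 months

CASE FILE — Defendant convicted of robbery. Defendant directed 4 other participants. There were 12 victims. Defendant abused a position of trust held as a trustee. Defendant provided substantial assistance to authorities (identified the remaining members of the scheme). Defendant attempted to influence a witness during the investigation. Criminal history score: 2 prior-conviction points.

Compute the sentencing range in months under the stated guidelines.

32-42 months

Base offense level for robbery: 10.
§1 applies (level before this adjustment is 10 < 13, so +1): 10 + 1 = 11.
§2 applies: 11 + 2 = 13.
§3 applies: 13 − 3 = 10.
§4 applies: 10 + 3 = 13.
§5 applies (level before this adjustment is 13 < 14, so +1): 13 + 1 = 14.
Final offense level: 14.
Criminal history: 2 prior points → Category Minimal (0-4).
Level 14 falls in the 14-17 band.
Grid: Level 14-17 × Category Minimal = 32-42 months.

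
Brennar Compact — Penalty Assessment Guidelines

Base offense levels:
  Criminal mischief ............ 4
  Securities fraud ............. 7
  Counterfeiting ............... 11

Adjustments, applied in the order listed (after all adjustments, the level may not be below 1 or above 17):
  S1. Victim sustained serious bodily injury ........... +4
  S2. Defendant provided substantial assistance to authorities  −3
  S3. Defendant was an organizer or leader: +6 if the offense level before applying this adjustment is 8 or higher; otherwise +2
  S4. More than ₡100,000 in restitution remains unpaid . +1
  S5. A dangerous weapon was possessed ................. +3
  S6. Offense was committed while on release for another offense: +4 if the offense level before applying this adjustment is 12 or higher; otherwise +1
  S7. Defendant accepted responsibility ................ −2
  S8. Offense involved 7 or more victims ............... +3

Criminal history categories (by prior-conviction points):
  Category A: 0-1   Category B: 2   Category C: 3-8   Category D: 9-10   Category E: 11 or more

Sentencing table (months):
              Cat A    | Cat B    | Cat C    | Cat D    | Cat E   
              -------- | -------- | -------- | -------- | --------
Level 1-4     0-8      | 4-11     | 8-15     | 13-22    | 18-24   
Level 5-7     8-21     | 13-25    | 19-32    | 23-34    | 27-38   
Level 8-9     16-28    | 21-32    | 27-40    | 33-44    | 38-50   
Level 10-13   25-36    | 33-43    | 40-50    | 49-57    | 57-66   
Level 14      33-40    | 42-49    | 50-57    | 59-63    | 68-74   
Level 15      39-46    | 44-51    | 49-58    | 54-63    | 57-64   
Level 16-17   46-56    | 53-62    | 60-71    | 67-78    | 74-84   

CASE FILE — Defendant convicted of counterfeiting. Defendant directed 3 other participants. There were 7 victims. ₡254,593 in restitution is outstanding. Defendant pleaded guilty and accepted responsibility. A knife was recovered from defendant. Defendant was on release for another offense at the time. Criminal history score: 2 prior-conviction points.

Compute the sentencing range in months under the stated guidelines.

53-62 months

Base offense level for counterfeiting: 11.
S3 applies (level before this adjustment is 11 ≥ 8, so +6): 11 + 6 = 17.
S4 applies: 17 + 1 = 18.
S5 applies: 18 + 3 = 21.
S6 applies (level before this adjustment is 21 ≥ 12, so +4): 21 + 4 = 25.
S7 applies: 25 − 2 = 23.
S8 applies: 23 + 3 = 26.
Level 26 exceeds the maximum of 17; capped at 17.
Final offense level: 17.
Criminal history: 2 prior points → Category B (2).
Level 17 falls in the 16-17 band.
Grid: Level 16-17 × Category B = 53-62 months.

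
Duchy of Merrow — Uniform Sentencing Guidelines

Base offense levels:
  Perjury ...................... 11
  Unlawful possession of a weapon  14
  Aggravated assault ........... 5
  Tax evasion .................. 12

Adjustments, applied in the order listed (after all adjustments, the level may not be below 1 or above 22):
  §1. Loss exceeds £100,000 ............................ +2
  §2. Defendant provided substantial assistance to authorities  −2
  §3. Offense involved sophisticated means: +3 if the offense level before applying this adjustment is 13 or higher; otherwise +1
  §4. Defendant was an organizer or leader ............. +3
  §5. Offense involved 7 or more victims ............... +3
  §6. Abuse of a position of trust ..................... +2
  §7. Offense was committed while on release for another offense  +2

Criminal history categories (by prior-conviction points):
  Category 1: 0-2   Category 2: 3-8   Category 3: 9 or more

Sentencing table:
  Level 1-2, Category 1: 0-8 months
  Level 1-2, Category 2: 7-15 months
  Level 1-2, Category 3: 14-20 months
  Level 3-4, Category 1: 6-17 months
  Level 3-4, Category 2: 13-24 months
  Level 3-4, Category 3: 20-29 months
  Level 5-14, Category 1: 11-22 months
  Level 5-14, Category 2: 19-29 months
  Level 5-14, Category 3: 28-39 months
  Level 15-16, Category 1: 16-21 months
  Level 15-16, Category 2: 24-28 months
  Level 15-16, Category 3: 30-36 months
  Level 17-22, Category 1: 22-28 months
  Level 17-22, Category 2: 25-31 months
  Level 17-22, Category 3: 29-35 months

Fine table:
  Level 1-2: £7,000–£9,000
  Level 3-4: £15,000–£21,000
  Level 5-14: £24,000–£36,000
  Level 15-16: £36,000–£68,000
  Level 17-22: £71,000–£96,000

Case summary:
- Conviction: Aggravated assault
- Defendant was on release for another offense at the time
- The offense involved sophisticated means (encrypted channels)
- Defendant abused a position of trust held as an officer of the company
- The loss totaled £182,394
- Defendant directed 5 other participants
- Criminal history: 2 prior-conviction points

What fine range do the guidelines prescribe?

Base offense level for aggravated assault: 5.
§1 applies: 5 + 2 = 7.
§2 does not apply.
§3 applies (level before this adjustment is 7 < 13, so +1): 7 + 1 = 8.
§4 applies: 8 + 3 = 11.
§6 applies: 11 + 2 = 13.
§7 applies: 13 + 2 = 15.
Final offense level: 15.
Level 15 falls in the 15-16 band.
Fine table: Level 15-16 → £36,000–£68,000.

£36,000–£68,000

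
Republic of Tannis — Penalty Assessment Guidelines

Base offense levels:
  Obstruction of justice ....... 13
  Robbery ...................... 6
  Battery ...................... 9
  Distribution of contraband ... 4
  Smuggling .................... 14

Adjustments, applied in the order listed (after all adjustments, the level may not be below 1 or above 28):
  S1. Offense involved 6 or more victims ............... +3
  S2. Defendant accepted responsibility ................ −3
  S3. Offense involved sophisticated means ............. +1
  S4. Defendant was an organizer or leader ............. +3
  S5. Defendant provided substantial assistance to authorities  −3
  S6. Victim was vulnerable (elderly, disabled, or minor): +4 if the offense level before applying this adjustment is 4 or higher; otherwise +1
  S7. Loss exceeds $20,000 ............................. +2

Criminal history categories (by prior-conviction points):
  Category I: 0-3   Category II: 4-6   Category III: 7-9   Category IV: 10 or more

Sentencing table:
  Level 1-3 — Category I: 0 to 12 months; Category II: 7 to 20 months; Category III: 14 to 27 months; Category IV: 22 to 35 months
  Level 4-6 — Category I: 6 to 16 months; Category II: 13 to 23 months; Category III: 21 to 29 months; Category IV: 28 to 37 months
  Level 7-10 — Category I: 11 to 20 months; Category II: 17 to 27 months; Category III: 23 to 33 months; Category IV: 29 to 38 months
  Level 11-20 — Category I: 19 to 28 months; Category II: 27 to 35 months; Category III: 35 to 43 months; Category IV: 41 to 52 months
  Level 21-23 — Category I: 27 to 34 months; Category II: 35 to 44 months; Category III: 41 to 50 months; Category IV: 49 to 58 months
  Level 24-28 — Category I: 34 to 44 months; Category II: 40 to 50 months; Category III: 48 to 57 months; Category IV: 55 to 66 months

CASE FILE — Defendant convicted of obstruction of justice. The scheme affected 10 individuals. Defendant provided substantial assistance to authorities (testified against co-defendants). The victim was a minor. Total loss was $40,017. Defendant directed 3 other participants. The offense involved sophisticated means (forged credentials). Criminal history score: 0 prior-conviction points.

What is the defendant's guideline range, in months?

27-34 months

Base offense level for obstruction of justice: 13.
S1 applies: 13 + 3 = 16.
S3 applies: 16 + 1 = 17.
S4 applies: 17 + 3 = 20.
S5 applies: 20 − 3 = 17.
S6 applies (level before this adjustment is 17 ≥ 4, so +4): 17 + 4 = 21.
S7 applies: 21 + 2 = 23.
Final offense level: 23.
Criminal history: 0 prior points → Category I (0-3).
Level 23 falls in the 21-23 band.
Grid: Level 21-23 × Category I = 27-34 months.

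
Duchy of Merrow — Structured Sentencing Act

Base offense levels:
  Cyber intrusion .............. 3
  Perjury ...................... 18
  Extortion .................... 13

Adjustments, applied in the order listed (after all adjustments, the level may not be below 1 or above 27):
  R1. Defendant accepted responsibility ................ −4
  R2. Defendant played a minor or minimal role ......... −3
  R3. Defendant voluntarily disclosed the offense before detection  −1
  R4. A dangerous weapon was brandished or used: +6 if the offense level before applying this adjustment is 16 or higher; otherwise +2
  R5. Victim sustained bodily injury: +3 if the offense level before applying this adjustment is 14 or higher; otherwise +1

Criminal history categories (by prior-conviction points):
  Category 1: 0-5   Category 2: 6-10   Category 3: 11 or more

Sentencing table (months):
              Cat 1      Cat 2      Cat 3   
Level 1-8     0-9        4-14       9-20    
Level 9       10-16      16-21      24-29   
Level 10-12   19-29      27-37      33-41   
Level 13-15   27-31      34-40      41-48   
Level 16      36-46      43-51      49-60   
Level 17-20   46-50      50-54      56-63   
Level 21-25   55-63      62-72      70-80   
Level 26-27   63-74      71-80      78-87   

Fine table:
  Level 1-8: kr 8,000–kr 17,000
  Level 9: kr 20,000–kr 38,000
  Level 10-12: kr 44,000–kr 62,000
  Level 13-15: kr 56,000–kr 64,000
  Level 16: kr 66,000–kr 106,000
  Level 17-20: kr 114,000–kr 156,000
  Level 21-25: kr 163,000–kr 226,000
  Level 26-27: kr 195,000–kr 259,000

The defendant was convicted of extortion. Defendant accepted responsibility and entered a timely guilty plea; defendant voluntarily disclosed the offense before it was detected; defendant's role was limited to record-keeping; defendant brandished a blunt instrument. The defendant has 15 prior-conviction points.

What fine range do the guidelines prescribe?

Base offense level for extortion: 13.
R1 applies: 13 − 4 = 9.
R2 applies: 9 − 3 = 6.
R3 applies: 6 − 1 = 5.
R4 applies (level before this adjustment is 5 < 16, so +2): 5 + 2 = 7.
Final offense level: 7.
Level 7 falls in the 1-8 band.
Fine table: Level 1-8 → kr 8,000–kr 17,000.

kr 8,000–kr 17,000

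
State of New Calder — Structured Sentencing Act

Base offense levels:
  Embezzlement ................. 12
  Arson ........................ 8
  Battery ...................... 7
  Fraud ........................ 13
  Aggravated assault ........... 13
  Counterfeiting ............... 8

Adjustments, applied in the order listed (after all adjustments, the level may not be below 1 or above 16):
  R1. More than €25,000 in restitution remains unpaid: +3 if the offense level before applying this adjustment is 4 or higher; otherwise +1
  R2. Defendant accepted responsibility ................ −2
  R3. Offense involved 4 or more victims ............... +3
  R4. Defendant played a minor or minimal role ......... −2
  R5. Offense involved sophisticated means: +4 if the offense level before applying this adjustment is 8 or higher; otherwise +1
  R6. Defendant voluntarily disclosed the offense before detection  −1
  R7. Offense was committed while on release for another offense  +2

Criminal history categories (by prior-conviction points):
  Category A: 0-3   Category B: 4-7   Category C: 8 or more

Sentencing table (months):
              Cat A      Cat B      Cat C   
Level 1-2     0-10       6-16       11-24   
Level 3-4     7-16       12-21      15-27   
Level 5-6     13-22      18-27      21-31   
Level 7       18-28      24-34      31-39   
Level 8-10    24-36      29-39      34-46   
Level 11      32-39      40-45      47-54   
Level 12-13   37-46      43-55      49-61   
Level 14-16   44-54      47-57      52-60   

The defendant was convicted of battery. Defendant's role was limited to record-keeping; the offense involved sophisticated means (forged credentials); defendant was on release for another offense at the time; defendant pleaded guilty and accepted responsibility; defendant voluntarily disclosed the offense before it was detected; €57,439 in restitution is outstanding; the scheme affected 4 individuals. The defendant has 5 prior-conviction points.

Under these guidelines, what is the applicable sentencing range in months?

Base offense level for battery: 7.
R1 applies (level before this adjustment is 7 ≥ 4, so +3): 7 + 3 = 10.
R2 applies: 10 − 2 = 8.
R3 applies: 8 + 3 = 11.
R4 applies: 11 − 2 = 9.
R5 applies (level before this adjustment is 9 ≥ 8, so +4): 9 + 4 = 13.
R6 applies: 13 − 1 = 12.
R7 applies: 12 + 2 = 14.
Final offense level: 14.
Criminal history: 5 prior points → Category B (4-7).
Level 14 falls in the 14-16 band.
Grid: Level 14-16 × Category B = 47-57 months.

47-57 months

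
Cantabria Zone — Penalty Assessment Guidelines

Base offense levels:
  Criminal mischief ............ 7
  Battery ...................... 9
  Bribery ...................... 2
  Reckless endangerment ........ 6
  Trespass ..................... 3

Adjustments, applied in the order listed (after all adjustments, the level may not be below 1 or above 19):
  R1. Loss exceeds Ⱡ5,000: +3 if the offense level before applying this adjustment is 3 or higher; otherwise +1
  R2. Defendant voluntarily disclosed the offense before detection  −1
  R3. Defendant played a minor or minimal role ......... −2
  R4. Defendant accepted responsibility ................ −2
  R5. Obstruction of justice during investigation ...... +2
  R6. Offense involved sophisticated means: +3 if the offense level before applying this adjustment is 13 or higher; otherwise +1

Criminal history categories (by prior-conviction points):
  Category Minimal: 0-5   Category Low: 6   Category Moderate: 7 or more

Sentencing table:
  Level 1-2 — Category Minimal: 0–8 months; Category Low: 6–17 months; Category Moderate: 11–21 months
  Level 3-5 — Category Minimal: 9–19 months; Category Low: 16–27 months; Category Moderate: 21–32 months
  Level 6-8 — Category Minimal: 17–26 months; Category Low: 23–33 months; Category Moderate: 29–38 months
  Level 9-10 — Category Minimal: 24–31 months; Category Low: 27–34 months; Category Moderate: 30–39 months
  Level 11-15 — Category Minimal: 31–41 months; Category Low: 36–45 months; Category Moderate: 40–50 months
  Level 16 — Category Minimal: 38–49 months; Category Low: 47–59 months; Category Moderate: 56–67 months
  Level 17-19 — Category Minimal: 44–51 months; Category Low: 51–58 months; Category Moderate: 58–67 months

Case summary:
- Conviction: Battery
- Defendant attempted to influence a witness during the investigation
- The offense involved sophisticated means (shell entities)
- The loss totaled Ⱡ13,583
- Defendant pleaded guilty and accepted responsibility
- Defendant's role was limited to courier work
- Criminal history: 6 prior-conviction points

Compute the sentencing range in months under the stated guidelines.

36-45 months

Base offense level for battery: 9.
R1 applies (level before this adjustment is 9 ≥ 3, so +3): 9 + 3 = 12.
R2 does not apply.
R3 applies: 12 − 2 = 10.
R4 applies: 10 − 2 = 8.
R5 applies: 8 + 2 = 10.
R6 applies (level before this adjustment is 10 < 13, so +1): 10 + 1 = 11.
Final offense level: 11.
Criminal history: 6 prior points → Category Low (6).
Level 11 falls in the 11-15 band.
Grid: Level 11-15 × Category Low = 36-45 months.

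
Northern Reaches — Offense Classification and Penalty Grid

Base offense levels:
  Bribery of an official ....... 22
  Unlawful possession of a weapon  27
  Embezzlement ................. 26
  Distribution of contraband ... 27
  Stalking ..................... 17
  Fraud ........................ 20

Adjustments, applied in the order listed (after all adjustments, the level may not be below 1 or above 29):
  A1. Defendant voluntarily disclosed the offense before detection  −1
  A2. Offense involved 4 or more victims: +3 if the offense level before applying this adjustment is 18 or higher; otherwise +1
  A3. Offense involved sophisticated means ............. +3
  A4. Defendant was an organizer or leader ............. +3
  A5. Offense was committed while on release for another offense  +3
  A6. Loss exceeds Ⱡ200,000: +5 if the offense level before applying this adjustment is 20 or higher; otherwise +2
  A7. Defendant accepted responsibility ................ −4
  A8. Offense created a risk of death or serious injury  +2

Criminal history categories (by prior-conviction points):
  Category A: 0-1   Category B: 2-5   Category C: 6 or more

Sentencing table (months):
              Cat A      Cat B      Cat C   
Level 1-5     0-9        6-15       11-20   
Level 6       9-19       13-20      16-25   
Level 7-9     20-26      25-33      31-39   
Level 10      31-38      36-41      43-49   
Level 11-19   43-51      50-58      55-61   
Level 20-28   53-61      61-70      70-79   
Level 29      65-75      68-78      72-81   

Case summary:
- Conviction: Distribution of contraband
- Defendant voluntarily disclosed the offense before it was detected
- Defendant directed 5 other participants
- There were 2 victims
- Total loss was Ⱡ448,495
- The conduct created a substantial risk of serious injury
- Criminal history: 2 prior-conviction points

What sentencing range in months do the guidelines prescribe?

Base offense level for distribution of contraband: 27.
A1 applies: 27 − 1 = 26.
A2 does not apply.
A4 applies: 26 + 3 = 29.
A5 does not apply.
A6 applies (level before this adjustment is 29 ≥ 20, so +5): 29 + 5 = 34.
A8 applies: 34 + 2 = 36.
Level 36 exceeds the maximum of 29; capped at 29.
Final offense level: 29.
Criminal history: 2 prior points → Category B (2-5).
Level 29 falls in the 29 band.
Grid: Level 29 × Category B = 68-78 months.

68-78 months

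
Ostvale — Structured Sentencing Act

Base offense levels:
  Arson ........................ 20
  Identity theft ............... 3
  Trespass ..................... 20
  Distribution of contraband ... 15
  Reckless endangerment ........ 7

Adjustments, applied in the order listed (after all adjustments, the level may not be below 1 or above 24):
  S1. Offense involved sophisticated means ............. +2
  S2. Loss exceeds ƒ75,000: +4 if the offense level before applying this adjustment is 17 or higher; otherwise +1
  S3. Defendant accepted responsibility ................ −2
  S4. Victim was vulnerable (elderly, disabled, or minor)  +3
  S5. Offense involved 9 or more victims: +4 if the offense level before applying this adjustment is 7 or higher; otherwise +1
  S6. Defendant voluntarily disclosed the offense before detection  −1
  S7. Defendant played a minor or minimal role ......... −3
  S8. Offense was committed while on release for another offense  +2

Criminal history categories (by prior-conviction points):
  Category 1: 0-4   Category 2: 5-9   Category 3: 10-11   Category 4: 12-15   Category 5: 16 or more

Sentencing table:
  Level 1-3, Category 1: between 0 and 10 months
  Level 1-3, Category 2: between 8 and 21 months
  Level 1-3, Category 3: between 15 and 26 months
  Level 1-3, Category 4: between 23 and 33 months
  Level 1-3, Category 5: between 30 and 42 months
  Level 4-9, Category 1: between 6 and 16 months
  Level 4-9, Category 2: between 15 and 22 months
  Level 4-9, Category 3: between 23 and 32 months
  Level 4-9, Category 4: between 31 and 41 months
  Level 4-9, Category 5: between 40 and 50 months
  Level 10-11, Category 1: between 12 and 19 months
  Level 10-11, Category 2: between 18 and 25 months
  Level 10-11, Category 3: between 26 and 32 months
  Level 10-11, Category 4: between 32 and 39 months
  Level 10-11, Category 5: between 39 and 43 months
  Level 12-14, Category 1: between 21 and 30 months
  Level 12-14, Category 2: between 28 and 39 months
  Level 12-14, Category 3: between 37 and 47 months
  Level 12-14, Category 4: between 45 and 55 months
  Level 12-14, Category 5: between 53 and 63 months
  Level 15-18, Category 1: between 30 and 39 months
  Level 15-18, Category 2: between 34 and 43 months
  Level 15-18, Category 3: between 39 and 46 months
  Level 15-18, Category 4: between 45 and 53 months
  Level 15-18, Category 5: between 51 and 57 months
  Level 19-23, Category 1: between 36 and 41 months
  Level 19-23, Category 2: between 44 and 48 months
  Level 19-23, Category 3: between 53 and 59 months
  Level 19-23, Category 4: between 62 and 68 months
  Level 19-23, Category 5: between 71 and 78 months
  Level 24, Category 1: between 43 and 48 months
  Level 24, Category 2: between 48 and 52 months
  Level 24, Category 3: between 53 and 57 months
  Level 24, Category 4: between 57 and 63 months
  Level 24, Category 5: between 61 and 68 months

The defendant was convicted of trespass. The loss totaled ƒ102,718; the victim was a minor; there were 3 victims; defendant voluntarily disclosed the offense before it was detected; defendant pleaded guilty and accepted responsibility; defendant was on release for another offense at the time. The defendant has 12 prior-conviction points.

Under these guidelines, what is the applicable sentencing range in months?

57-63 months

Base offense level for trespass: 20.
S2 applies (level before this adjustment is 20 ≥ 17, so +4): 20 + 4 = 24.
S3 applies: 24 − 2 = 22.
S4 applies: 22 + 3 = 25.
S5 does not apply.
S6 applies: 25 − 1 = 24.
S8 applies: 24 + 2 = 26.
Level 26 exceeds the maximum of 24; capped at 24.
Final offense level: 24.
Criminal history: 12 prior points → Category 4 (12-15).
Level 24 falls in the 24 band.
Grid: Level 24 × Category 4 = 57-63 months.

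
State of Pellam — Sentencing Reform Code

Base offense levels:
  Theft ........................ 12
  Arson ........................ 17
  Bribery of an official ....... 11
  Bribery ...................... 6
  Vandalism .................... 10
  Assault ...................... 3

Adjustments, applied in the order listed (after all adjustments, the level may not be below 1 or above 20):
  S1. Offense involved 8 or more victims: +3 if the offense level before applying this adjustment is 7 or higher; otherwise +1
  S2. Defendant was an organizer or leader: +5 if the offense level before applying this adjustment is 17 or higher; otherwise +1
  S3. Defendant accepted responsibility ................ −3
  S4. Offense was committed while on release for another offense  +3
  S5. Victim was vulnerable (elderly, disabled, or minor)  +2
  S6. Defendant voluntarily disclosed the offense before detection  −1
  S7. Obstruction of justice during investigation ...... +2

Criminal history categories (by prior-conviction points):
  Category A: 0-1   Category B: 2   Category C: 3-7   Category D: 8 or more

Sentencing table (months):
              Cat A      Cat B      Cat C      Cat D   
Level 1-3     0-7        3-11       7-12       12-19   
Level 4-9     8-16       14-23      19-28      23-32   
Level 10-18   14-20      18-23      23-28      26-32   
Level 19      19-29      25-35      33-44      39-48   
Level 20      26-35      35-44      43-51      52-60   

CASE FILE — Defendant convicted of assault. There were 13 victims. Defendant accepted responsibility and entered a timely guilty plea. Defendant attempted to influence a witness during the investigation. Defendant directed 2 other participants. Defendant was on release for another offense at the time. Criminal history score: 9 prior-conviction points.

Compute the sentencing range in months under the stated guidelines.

23-32 months

Base offense level for assault: 3.
S1 applies (level before this adjustment is 3 < 7, so +1): 3 + 1 = 4.
S2 applies (level before this adjustment is 4 < 17, so +1): 4 + 1 = 5.
S3 applies: 5 − 3 = 2.
S4 applies: 2 + 3 = 5.
S5 does not apply.
S6 does not apply.
S7 applies: 5 + 2 = 7.
Final offense level: 7.
Criminal history: 9 prior points → Category D (8+).
Level 7 falls in the 4-9 band.
Grid: Level 4-9 × Category D = 23-32 months.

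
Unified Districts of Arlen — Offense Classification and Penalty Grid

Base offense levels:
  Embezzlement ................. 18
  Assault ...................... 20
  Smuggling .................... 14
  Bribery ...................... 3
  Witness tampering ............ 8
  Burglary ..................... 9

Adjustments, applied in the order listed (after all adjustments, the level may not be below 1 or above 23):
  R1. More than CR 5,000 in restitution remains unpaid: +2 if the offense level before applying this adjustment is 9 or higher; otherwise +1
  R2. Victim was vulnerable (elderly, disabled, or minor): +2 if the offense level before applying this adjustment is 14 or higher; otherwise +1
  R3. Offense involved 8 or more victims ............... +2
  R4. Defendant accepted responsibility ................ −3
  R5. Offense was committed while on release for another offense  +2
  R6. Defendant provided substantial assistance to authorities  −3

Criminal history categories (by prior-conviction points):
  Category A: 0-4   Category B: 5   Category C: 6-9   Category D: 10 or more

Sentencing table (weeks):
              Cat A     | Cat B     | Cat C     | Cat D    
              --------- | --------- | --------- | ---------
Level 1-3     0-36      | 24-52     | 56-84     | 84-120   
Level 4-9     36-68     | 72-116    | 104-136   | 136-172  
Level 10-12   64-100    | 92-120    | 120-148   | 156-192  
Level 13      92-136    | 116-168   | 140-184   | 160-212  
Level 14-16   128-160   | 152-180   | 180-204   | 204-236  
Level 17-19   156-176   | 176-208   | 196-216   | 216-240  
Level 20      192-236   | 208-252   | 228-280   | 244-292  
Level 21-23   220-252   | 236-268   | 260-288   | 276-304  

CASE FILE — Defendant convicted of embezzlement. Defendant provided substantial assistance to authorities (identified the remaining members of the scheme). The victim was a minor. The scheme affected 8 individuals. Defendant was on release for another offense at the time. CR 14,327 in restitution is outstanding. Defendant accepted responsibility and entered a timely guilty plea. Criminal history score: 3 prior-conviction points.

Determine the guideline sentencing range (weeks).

192-236 weeks

Base offense level for embezzlement: 18.
R1 applies (level before this adjustment is 18 ≥ 9, so +2): 18 + 2 = 20.
R2 applies (level before this adjustment is 20 ≥ 14, so +2): 20 + 2 = 22.
R3 applies: 22 + 2 = 24.
R4 applies: 24 − 3 = 21.
R5 applies: 21 + 2 = 23.
R6 applies: 23 − 3 = 20.
Final offense level: 20.
Criminal history: 3 prior points → Category A (0-4).
Level 20 falls in the 20 band.
Grid: Level 20 × Category A = 192-236 weeks.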